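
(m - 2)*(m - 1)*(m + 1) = m^3 - 2*m^2 - m + 2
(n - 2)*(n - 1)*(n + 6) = n^3 + 3*n^2 - 16*n + 12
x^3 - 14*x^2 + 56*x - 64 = (x - 8)*(x - 4)*(x - 2)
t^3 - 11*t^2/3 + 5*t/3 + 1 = (t - 3)*(t - 1)*(t + 1/3)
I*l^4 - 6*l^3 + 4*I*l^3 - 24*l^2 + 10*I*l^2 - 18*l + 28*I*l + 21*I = (l + 3)*(l - I)*(l + 7*I)*(I*l + I)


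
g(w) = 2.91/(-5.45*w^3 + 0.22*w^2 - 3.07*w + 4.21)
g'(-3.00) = 0.02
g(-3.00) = 0.02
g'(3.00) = 0.02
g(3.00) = -0.02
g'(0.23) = 0.94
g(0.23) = 0.84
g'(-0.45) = 0.51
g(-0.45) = 0.47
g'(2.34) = 0.05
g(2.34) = -0.04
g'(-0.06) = 0.48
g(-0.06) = 0.66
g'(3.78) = 0.01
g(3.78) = -0.01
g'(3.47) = 0.01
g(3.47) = -0.01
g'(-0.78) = 0.45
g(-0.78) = 0.31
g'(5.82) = 0.00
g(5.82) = -0.00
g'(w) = 2.91*(16.35*w^2 - 0.44*w + 3.07)/(-5.45*w^3 + 0.22*w^2 - 3.07*w + 4.21)^2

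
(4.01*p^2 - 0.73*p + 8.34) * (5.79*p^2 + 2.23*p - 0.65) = 23.2179*p^4 + 4.7156*p^3 + 44.0542*p^2 + 19.0727*p - 5.421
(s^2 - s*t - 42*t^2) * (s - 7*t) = s^3 - 8*s^2*t - 35*s*t^2 + 294*t^3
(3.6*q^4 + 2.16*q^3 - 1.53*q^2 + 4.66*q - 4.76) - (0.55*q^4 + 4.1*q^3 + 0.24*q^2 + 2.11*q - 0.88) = 3.05*q^4 - 1.94*q^3 - 1.77*q^2 + 2.55*q - 3.88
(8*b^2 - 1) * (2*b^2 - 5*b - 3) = 16*b^4 - 40*b^3 - 26*b^2 + 5*b + 3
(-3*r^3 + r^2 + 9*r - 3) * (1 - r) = 3*r^4 - 4*r^3 - 8*r^2 + 12*r - 3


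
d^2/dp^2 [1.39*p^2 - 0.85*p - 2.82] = 2.78000000000000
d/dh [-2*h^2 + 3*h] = 3 - 4*h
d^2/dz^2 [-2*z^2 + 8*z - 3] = -4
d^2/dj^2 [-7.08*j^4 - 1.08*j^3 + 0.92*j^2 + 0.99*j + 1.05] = -84.96*j^2 - 6.48*j + 1.84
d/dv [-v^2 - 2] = -2*v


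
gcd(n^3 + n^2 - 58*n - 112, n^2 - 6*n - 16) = n^2 - 6*n - 16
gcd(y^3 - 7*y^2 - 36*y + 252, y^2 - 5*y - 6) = y - 6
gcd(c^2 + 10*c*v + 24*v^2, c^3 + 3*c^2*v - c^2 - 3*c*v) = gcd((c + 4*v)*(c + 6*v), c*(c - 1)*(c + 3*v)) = 1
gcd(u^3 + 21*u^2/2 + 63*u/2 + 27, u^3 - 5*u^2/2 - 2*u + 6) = u + 3/2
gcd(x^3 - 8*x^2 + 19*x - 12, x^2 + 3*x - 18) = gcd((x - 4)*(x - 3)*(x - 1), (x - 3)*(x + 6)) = x - 3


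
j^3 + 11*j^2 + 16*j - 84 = (j - 2)*(j + 6)*(j + 7)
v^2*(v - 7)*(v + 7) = v^4 - 49*v^2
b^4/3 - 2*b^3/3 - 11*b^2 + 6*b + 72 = (b/3 + 1)*(b - 6)*(b - 3)*(b + 4)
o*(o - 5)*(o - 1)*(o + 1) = o^4 - 5*o^3 - o^2 + 5*o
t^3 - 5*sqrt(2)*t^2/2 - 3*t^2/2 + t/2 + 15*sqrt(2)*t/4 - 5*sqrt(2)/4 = (t - 1)*(t - 1/2)*(t - 5*sqrt(2)/2)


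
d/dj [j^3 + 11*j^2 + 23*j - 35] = 3*j^2 + 22*j + 23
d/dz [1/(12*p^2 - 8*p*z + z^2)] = 2*(4*p - z)/(12*p^2 - 8*p*z + z^2)^2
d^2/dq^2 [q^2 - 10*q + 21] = 2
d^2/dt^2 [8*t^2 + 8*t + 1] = 16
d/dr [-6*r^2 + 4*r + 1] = 4 - 12*r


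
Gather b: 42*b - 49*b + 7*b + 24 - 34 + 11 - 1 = 0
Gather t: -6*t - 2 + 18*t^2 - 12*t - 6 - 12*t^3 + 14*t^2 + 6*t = -12*t^3 + 32*t^2 - 12*t - 8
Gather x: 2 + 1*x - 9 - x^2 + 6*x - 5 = -x^2 + 7*x - 12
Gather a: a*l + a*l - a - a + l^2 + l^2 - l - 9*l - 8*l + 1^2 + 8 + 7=a*(2*l - 2) + 2*l^2 - 18*l + 16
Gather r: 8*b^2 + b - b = 8*b^2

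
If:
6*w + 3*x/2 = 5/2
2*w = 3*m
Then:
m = 5/18 - x/6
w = 5/12 - x/4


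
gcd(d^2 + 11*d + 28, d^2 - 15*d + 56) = 1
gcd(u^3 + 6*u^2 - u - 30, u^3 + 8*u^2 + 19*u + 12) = u + 3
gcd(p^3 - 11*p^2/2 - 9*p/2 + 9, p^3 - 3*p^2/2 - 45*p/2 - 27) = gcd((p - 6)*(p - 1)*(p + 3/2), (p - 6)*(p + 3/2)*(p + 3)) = p^2 - 9*p/2 - 9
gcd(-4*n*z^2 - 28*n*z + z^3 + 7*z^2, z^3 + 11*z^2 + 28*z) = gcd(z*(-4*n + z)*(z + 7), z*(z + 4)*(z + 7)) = z^2 + 7*z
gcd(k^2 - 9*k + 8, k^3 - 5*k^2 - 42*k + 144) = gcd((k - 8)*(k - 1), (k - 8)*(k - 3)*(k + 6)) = k - 8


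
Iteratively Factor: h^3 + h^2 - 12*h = (h - 3)*(h^2 + 4*h) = (h - 3)*(h + 4)*(h)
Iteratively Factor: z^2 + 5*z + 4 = (z + 1)*(z + 4)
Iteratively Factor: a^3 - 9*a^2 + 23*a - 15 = (a - 1)*(a^2 - 8*a + 15) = (a - 3)*(a - 1)*(a - 5)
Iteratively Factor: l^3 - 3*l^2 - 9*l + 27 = (l + 3)*(l^2 - 6*l + 9) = (l - 3)*(l + 3)*(l - 3)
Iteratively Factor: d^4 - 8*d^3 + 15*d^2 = (d)*(d^3 - 8*d^2 + 15*d) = d*(d - 3)*(d^2 - 5*d) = d*(d - 5)*(d - 3)*(d)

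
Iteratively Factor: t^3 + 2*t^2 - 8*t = (t - 2)*(t^2 + 4*t) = (t - 2)*(t + 4)*(t)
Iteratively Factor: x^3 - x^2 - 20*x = (x + 4)*(x^2 - 5*x) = x*(x + 4)*(x - 5)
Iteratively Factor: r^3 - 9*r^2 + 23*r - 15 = (r - 5)*(r^2 - 4*r + 3) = (r - 5)*(r - 3)*(r - 1)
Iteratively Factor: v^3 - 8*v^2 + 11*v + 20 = (v - 4)*(v^2 - 4*v - 5) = (v - 5)*(v - 4)*(v + 1)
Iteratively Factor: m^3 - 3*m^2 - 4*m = (m + 1)*(m^2 - 4*m) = (m - 4)*(m + 1)*(m)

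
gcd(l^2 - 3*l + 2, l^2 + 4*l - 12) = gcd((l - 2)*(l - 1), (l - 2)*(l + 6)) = l - 2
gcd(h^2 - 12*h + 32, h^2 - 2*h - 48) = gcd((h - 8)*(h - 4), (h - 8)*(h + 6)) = h - 8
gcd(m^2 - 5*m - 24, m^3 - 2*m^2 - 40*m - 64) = m - 8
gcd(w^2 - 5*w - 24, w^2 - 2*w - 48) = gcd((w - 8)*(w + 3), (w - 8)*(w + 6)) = w - 8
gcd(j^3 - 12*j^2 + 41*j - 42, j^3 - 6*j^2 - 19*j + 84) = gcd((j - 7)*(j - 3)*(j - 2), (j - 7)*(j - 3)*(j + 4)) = j^2 - 10*j + 21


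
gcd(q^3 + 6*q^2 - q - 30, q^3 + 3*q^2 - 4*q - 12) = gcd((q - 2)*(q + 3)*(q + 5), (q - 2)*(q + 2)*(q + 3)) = q^2 + q - 6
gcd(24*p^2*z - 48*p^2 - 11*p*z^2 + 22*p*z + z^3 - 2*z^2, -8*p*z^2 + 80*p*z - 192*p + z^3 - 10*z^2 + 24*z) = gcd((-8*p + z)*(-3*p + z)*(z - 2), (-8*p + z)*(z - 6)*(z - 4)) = -8*p + z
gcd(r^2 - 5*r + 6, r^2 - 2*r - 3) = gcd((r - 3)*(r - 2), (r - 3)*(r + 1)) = r - 3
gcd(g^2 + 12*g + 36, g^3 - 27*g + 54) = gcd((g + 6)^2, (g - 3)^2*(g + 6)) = g + 6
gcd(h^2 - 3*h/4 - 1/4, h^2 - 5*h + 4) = h - 1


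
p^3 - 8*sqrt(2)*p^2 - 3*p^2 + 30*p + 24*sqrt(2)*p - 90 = (p - 3)*(p - 5*sqrt(2))*(p - 3*sqrt(2))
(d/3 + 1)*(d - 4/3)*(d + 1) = d^3/3 + 8*d^2/9 - 7*d/9 - 4/3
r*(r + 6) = r^2 + 6*r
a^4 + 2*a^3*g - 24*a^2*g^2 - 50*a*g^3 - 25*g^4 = (a - 5*g)*(a + g)^2*(a + 5*g)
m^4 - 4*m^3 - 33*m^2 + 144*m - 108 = (m - 6)*(m - 3)*(m - 1)*(m + 6)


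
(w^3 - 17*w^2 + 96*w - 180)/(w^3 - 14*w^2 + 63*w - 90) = (w - 6)/(w - 3)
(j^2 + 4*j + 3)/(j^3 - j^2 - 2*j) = (j + 3)/(j*(j - 2))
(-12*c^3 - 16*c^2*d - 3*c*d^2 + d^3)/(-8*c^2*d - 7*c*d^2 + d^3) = (12*c^2 + 4*c*d - d^2)/(d*(8*c - d))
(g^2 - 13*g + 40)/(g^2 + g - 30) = (g - 8)/(g + 6)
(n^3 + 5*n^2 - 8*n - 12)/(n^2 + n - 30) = (n^2 - n - 2)/(n - 5)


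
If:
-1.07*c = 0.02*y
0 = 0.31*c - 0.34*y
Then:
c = 0.00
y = 0.00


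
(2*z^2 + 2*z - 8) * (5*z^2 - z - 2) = 10*z^4 + 8*z^3 - 46*z^2 + 4*z + 16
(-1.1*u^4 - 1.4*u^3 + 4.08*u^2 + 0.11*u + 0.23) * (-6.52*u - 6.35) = 7.172*u^5 + 16.113*u^4 - 17.7116*u^3 - 26.6252*u^2 - 2.1981*u - 1.4605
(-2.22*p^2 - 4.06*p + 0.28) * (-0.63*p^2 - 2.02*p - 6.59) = 1.3986*p^4 + 7.0422*p^3 + 22.6546*p^2 + 26.1898*p - 1.8452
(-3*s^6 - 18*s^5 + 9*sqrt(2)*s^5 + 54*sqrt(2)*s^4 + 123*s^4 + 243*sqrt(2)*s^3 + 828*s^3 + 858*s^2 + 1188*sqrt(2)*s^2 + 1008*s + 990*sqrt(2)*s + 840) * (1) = -3*s^6 - 18*s^5 + 9*sqrt(2)*s^5 + 54*sqrt(2)*s^4 + 123*s^4 + 243*sqrt(2)*s^3 + 828*s^3 + 858*s^2 + 1188*sqrt(2)*s^2 + 1008*s + 990*sqrt(2)*s + 840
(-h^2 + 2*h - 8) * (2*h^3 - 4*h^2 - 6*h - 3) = -2*h^5 + 8*h^4 - 18*h^3 + 23*h^2 + 42*h + 24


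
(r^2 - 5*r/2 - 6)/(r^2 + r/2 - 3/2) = (r - 4)/(r - 1)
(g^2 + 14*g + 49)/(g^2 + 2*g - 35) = (g + 7)/(g - 5)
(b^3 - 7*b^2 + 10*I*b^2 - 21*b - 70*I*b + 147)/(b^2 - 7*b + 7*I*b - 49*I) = b + 3*I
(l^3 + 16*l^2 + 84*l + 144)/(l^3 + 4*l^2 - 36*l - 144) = (l + 6)/(l - 6)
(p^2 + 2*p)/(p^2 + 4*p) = (p + 2)/(p + 4)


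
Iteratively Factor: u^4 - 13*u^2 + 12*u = (u - 3)*(u^3 + 3*u^2 - 4*u) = u*(u - 3)*(u^2 + 3*u - 4) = u*(u - 3)*(u - 1)*(u + 4)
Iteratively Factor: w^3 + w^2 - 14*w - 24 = (w + 3)*(w^2 - 2*w - 8) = (w - 4)*(w + 3)*(w + 2)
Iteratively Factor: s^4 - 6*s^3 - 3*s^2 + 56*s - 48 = (s - 4)*(s^3 - 2*s^2 - 11*s + 12) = (s - 4)*(s - 1)*(s^2 - s - 12) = (s - 4)^2*(s - 1)*(s + 3)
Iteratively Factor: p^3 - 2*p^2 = (p)*(p^2 - 2*p) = p*(p - 2)*(p)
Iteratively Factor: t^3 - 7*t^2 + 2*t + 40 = (t - 5)*(t^2 - 2*t - 8) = (t - 5)*(t - 4)*(t + 2)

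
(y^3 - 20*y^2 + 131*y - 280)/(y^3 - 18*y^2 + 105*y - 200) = (y - 7)/(y - 5)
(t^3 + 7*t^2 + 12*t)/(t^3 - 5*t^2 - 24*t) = (t + 4)/(t - 8)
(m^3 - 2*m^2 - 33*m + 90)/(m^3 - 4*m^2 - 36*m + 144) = (m^2 - 8*m + 15)/(m^2 - 10*m + 24)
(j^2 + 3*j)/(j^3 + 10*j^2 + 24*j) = (j + 3)/(j^2 + 10*j + 24)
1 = 1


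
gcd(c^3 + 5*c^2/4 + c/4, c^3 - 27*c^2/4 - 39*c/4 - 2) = c^2 + 5*c/4 + 1/4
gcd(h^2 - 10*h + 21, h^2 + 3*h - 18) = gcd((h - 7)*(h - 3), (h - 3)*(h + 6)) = h - 3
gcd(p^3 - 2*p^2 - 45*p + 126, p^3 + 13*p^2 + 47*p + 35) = p + 7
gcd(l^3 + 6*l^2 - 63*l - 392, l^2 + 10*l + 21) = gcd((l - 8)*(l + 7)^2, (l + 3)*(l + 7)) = l + 7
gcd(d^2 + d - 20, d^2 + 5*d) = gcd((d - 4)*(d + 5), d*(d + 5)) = d + 5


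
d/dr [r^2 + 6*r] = 2*r + 6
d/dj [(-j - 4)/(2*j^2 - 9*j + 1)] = (-2*j^2 + 9*j + (j + 4)*(4*j - 9) - 1)/(2*j^2 - 9*j + 1)^2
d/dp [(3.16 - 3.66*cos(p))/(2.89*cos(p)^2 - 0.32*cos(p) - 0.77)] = (-10.5774*cos(p)^2 + 18.2648*cos(p) - 3.8294)*sin(p)/(8.3521*cos(p)^4 - 1.8496*cos(p)^3 - 4.3482*cos(p)^2 + 0.4928*cos(p) + 0.5929)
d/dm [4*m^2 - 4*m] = 8*m - 4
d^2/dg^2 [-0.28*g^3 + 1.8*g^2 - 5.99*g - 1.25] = 3.6 - 1.68*g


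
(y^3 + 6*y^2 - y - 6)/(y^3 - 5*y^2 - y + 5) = (y + 6)/(y - 5)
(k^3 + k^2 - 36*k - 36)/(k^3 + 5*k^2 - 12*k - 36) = (k^2 - 5*k - 6)/(k^2 - k - 6)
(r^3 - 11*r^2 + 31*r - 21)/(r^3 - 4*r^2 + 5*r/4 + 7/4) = 4*(r^2 - 10*r + 21)/(4*r^2 - 12*r - 7)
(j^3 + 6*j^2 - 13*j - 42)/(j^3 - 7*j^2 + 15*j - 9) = (j^2 + 9*j + 14)/(j^2 - 4*j + 3)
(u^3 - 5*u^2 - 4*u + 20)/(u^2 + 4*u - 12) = (u^2 - 3*u - 10)/(u + 6)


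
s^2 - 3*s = s*(s - 3)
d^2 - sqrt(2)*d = d*(d - sqrt(2))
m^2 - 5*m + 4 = (m - 4)*(m - 1)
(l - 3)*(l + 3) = l^2 - 9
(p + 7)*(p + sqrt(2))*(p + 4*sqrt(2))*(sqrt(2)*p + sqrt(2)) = sqrt(2)*p^4 + 10*p^3 + 8*sqrt(2)*p^3 + 15*sqrt(2)*p^2 + 80*p^2 + 70*p + 64*sqrt(2)*p + 56*sqrt(2)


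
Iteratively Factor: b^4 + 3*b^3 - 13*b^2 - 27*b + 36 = (b + 4)*(b^3 - b^2 - 9*b + 9) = (b + 3)*(b + 4)*(b^2 - 4*b + 3) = (b - 1)*(b + 3)*(b + 4)*(b - 3)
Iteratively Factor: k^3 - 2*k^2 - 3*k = (k)*(k^2 - 2*k - 3) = k*(k - 3)*(k + 1)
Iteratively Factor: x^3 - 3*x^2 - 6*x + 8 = (x + 2)*(x^2 - 5*x + 4) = (x - 1)*(x + 2)*(x - 4)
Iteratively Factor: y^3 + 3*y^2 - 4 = (y + 2)*(y^2 + y - 2) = (y + 2)^2*(y - 1)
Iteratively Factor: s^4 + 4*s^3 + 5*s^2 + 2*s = (s + 1)*(s^3 + 3*s^2 + 2*s) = s*(s + 1)*(s^2 + 3*s + 2) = s*(s + 1)*(s + 2)*(s + 1)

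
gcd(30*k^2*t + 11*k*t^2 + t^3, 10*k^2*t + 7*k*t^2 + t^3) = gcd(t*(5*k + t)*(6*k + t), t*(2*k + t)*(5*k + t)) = 5*k*t + t^2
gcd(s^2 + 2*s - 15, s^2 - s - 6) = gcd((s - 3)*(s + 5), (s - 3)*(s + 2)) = s - 3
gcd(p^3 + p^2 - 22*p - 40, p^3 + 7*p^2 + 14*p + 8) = p^2 + 6*p + 8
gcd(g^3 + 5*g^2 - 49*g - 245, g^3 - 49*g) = g^2 - 49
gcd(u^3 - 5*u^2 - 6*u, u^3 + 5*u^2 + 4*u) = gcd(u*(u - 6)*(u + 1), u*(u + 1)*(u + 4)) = u^2 + u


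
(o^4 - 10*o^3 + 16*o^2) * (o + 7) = o^5 - 3*o^4 - 54*o^3 + 112*o^2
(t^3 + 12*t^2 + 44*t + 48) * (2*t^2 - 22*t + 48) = 2*t^5 + 2*t^4 - 128*t^3 - 296*t^2 + 1056*t + 2304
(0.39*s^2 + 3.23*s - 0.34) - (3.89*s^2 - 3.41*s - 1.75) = -3.5*s^2 + 6.64*s + 1.41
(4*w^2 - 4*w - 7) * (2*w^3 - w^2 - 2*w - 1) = 8*w^5 - 12*w^4 - 18*w^3 + 11*w^2 + 18*w + 7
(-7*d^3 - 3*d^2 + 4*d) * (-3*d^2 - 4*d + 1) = 21*d^5 + 37*d^4 - 7*d^3 - 19*d^2 + 4*d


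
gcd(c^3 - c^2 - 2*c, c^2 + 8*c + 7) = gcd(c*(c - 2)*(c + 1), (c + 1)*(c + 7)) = c + 1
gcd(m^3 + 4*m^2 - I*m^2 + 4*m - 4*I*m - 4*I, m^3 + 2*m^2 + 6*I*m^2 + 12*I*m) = m + 2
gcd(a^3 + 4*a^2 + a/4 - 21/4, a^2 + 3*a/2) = a + 3/2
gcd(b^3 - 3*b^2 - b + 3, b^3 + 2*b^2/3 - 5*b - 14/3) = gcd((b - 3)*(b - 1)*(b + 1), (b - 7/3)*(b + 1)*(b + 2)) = b + 1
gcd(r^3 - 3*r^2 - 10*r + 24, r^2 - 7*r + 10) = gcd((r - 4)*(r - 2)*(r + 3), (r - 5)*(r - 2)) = r - 2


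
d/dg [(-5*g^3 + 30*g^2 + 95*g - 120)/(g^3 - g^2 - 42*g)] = 5*(-5*g^4 + 46*g^3 - 161*g^2 - 48*g - 1008)/(g^2*(g^4 - 2*g^3 - 83*g^2 + 84*g + 1764))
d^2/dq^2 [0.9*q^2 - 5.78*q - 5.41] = 1.80000000000000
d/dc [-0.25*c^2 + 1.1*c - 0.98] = 1.1 - 0.5*c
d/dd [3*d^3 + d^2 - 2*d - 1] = 9*d^2 + 2*d - 2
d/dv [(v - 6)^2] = 2*v - 12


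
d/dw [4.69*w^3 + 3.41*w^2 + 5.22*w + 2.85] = 14.07*w^2 + 6.82*w + 5.22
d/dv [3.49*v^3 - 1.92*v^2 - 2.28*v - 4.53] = 10.47*v^2 - 3.84*v - 2.28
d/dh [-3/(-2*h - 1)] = -6/(2*h + 1)^2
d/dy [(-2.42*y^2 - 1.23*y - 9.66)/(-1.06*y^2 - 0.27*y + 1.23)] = (-0.6504*y^2 - 26.4324*y - 4.1211)/(1.1236*y^4 + 0.5724*y^3 - 2.5347*y^2 - 0.6642*y + 1.5129)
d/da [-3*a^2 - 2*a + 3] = -6*a - 2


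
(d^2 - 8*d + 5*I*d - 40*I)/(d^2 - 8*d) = (d + 5*I)/d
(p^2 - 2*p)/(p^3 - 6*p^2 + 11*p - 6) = p/(p^2 - 4*p + 3)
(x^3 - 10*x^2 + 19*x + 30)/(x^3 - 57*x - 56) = (x^2 - 11*x + 30)/(x^2 - x - 56)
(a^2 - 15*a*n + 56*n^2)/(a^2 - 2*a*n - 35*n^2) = (a - 8*n)/(a + 5*n)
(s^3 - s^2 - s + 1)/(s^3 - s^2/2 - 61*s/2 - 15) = 2*(-s^3 + s^2 + s - 1)/(-2*s^3 + s^2 + 61*s + 30)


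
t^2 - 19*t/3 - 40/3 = (t - 8)*(t + 5/3)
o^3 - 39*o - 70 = (o - 7)*(o + 2)*(o + 5)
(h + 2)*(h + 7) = h^2 + 9*h + 14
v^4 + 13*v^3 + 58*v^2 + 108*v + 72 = (v + 2)^2*(v + 3)*(v + 6)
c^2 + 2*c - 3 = (c - 1)*(c + 3)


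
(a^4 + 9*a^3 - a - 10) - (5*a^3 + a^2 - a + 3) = a^4 + 4*a^3 - a^2 - 13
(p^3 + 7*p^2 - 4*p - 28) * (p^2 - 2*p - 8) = p^5 + 5*p^4 - 26*p^3 - 76*p^2 + 88*p + 224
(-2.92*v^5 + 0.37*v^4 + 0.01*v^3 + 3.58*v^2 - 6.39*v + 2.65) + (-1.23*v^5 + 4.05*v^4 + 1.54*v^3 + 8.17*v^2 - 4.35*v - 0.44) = -4.15*v^5 + 4.42*v^4 + 1.55*v^3 + 11.75*v^2 - 10.74*v + 2.21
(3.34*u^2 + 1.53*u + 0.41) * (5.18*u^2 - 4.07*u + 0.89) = 17.3012*u^4 - 5.6684*u^3 - 1.1307*u^2 - 0.307*u + 0.3649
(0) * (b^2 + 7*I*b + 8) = 0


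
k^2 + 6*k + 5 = (k + 1)*(k + 5)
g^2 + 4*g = g*(g + 4)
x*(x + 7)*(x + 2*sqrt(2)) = x^3 + 2*sqrt(2)*x^2 + 7*x^2 + 14*sqrt(2)*x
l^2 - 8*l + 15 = (l - 5)*(l - 3)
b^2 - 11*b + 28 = (b - 7)*(b - 4)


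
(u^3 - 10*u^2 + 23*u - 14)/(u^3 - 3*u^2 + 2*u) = (u - 7)/u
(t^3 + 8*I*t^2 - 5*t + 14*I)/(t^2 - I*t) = t + 9*I - 14/t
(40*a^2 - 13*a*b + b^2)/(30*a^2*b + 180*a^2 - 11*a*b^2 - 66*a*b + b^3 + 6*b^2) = (8*a - b)/(6*a*b + 36*a - b^2 - 6*b)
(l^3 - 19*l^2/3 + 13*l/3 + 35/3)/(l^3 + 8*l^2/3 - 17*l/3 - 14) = (l^2 - 4*l - 5)/(l^2 + 5*l + 6)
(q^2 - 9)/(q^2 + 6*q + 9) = (q - 3)/(q + 3)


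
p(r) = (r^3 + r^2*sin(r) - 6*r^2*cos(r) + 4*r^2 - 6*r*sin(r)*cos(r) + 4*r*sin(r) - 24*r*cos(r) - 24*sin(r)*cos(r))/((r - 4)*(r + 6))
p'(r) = (6*r^2*sin(r) + r^2*cos(r) + 3*r^2 + 6*r*sin(r)^2 + 26*r*sin(r) - 6*r*cos(r)^2 - 8*r*cos(r) + 8*r + 24*sin(r)^2 - 6*sin(r)*cos(r) + 4*sin(r) - 24*cos(r)^2 - 24*cos(r))/((r - 4)*(r + 6)) - (r^3 + r^2*sin(r) - 6*r^2*cos(r) + 4*r^2 - 6*r*sin(r)*cos(r) + 4*r*sin(r) - 24*r*cos(r) - 24*sin(r)*cos(r))/((r - 4)*(r + 6)^2) - (r^3 + r^2*sin(r) - 6*r^2*cos(r) + 4*r^2 - 6*r*sin(r)*cos(r) + 4*r*sin(r) - 24*r*cos(r) - 24*sin(r)*cos(r))/((r - 4)^2*(r + 6))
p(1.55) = -1.09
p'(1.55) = -6.29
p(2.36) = -9.41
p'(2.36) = -14.41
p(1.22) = 0.47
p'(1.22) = -3.24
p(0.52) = 0.95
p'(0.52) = 1.27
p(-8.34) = -7.68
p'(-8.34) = -7.66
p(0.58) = 1.02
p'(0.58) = 1.04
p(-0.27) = -0.50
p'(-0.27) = 1.60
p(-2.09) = 0.21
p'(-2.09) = -0.94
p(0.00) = 0.00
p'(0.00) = 2.00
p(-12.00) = -16.30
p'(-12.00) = 4.95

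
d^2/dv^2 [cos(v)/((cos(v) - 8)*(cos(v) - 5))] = (-13*(1 - cos(v)^2)^2 - cos(v)^5 + 242*cos(v)^3 - 546*cos(v)^2 - 1840*cos(v) + 1053)/((cos(v) - 8)^3*(cos(v) - 5)^3)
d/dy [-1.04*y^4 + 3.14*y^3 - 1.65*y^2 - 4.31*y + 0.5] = -4.16*y^3 + 9.42*y^2 - 3.3*y - 4.31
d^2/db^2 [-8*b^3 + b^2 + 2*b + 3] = 2 - 48*b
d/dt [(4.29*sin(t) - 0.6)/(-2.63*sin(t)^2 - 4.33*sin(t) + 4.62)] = (11.2827*sin(t)^2 - 3.156*sin(t) + 17.2218)*cos(t)/(6.9169*sin(t)^4 + 22.7758*sin(t)^3 - 5.5523*sin(t)^2 - 40.0092*sin(t) + 21.3444)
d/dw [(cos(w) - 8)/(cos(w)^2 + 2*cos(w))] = (sin(w) - 16*sin(w)/cos(w)^2 - 16*tan(w))/(cos(w) + 2)^2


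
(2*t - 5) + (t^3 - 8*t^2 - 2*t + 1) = t^3 - 8*t^2 - 4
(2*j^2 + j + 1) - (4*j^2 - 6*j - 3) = -2*j^2 + 7*j + 4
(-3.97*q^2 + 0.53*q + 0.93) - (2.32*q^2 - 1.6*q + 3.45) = -6.29*q^2 + 2.13*q - 2.52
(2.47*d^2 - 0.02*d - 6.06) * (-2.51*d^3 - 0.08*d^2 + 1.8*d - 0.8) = -6.1997*d^5 - 0.1474*d^4 + 19.6582*d^3 - 1.5272*d^2 - 10.892*d + 4.848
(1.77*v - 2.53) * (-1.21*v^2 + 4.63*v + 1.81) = -2.1417*v^3 + 11.2564*v^2 - 8.5102*v - 4.5793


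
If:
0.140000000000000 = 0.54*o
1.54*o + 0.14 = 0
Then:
No Solution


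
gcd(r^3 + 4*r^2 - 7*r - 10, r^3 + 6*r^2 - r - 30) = r^2 + 3*r - 10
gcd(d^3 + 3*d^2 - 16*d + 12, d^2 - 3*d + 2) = d^2 - 3*d + 2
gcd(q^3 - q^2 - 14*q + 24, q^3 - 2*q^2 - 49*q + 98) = q - 2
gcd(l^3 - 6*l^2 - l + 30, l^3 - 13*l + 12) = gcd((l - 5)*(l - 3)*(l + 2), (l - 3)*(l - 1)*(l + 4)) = l - 3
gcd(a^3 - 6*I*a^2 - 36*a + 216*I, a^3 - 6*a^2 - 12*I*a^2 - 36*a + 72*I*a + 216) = a^2 + a*(-6 - 6*I) + 36*I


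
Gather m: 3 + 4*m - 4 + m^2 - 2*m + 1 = m^2 + 2*m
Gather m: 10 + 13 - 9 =14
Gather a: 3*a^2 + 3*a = 3*a^2 + 3*a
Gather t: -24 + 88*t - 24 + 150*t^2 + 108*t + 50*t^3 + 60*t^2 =50*t^3 + 210*t^2 + 196*t - 48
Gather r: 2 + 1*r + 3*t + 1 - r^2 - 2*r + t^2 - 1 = -r^2 - r + t^2 + 3*t + 2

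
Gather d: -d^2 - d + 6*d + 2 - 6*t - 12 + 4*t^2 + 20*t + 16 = -d^2 + 5*d + 4*t^2 + 14*t + 6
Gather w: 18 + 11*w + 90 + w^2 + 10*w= w^2 + 21*w + 108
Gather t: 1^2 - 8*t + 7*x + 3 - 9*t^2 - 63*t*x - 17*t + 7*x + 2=-9*t^2 + t*(-63*x - 25) + 14*x + 6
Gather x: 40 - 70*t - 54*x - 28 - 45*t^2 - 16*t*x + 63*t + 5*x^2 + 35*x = -45*t^2 - 7*t + 5*x^2 + x*(-16*t - 19) + 12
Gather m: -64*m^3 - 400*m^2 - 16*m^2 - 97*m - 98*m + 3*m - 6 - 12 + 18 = -64*m^3 - 416*m^2 - 192*m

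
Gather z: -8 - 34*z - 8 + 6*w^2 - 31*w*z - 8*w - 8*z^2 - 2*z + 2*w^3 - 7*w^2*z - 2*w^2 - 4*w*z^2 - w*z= 2*w^3 + 4*w^2 - 8*w + z^2*(-4*w - 8) + z*(-7*w^2 - 32*w - 36) - 16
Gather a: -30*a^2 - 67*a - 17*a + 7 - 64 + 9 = -30*a^2 - 84*a - 48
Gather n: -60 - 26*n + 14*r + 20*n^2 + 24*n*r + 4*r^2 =20*n^2 + n*(24*r - 26) + 4*r^2 + 14*r - 60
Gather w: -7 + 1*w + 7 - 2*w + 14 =14 - w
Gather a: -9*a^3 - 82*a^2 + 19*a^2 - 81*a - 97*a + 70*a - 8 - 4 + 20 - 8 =-9*a^3 - 63*a^2 - 108*a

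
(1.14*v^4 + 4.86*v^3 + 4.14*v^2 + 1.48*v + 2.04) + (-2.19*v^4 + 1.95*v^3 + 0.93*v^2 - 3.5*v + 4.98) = -1.05*v^4 + 6.81*v^3 + 5.07*v^2 - 2.02*v + 7.02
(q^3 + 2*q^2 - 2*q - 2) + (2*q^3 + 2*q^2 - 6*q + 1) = 3*q^3 + 4*q^2 - 8*q - 1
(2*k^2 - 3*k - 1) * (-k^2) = -2*k^4 + 3*k^3 + k^2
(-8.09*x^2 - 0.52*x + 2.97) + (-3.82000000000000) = -8.09*x^2 - 0.52*x - 0.85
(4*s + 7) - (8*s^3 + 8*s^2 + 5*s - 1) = -8*s^3 - 8*s^2 - s + 8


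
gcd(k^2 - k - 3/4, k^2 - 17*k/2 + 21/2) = k - 3/2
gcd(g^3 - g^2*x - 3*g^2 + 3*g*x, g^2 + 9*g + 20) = 1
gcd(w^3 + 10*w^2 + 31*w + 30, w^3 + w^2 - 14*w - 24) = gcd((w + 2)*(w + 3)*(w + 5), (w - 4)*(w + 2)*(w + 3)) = w^2 + 5*w + 6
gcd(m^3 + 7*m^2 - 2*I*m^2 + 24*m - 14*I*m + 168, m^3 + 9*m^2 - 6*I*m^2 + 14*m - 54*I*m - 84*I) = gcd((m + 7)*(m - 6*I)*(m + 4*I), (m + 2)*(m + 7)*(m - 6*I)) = m^2 + m*(7 - 6*I) - 42*I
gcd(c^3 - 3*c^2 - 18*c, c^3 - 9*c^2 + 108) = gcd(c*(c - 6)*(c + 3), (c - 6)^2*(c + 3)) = c^2 - 3*c - 18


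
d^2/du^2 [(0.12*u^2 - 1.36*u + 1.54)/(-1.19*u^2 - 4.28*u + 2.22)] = (2.22044604925031e-16*u^4 + 5.07416*u^3 - 14.98686*u^2 - 25.50408*u - 39.89588)/(1.685159*u^6 + 18.182724*u^5 + 55.965462*u^4 + 10.561328*u^3 - 104.406156*u^2 + 63.280656*u - 10.941048)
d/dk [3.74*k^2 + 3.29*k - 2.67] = 7.48*k + 3.29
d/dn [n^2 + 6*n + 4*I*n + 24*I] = 2*n + 6 + 4*I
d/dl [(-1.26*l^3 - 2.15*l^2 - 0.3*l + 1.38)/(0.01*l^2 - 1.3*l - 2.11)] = (-0.0126*l^4 + 3.276*l^3 + 10.7738*l^2 + 9.0454*l + 2.427)/(0.0001*l^4 - 0.026*l^3 + 1.6478*l^2 + 5.486*l + 4.4521)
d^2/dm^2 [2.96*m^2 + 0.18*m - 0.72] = 5.92000000000000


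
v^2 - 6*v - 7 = (v - 7)*(v + 1)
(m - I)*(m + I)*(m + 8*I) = m^3 + 8*I*m^2 + m + 8*I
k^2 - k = k*(k - 1)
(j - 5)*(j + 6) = j^2 + j - 30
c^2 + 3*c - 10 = (c - 2)*(c + 5)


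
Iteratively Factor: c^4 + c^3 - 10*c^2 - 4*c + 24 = (c - 2)*(c^3 + 3*c^2 - 4*c - 12) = (c - 2)*(c + 2)*(c^2 + c - 6) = (c - 2)^2*(c + 2)*(c + 3)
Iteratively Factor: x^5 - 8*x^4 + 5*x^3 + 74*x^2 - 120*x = (x)*(x^4 - 8*x^3 + 5*x^2 + 74*x - 120) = x*(x - 2)*(x^3 - 6*x^2 - 7*x + 60) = x*(x - 2)*(x + 3)*(x^2 - 9*x + 20) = x*(x - 4)*(x - 2)*(x + 3)*(x - 5)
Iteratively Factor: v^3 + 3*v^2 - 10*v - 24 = (v + 2)*(v^2 + v - 12) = (v + 2)*(v + 4)*(v - 3)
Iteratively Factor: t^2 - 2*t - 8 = (t - 4)*(t + 2)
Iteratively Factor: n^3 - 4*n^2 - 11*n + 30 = (n - 5)*(n^2 + n - 6) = (n - 5)*(n - 2)*(n + 3)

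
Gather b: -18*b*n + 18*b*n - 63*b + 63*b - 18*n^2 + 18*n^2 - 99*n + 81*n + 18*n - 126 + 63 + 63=0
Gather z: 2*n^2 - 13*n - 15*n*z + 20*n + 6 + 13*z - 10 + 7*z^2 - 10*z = 2*n^2 + 7*n + 7*z^2 + z*(3 - 15*n) - 4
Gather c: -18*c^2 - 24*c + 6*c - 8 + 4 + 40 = -18*c^2 - 18*c + 36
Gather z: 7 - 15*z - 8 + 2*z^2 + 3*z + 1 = 2*z^2 - 12*z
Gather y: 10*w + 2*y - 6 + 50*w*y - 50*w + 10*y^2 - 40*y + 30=-40*w + 10*y^2 + y*(50*w - 38) + 24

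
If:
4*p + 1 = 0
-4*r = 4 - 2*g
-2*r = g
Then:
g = 1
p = -1/4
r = -1/2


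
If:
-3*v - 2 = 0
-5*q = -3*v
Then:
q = -2/5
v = -2/3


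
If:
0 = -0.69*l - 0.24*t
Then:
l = -0.347826086956522*t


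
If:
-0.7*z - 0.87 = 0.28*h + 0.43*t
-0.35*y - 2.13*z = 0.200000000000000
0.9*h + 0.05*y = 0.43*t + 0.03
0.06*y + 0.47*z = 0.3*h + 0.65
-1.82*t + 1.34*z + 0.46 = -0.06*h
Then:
No Solution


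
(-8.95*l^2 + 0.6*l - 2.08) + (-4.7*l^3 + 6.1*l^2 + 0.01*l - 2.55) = -4.7*l^3 - 2.85*l^2 + 0.61*l - 4.63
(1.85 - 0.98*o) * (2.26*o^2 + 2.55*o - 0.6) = -2.2148*o^3 + 1.682*o^2 + 5.3055*o - 1.11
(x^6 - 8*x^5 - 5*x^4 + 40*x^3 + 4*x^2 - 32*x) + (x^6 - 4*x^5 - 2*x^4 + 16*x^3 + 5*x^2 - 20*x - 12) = 2*x^6 - 12*x^5 - 7*x^4 + 56*x^3 + 9*x^2 - 52*x - 12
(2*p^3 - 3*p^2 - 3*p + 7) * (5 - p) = -2*p^4 + 13*p^3 - 12*p^2 - 22*p + 35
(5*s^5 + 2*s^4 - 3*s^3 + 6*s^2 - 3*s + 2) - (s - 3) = 5*s^5 + 2*s^4 - 3*s^3 + 6*s^2 - 4*s + 5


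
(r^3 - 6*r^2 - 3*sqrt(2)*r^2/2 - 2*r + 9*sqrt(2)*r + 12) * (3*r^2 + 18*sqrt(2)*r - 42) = 3*r^5 - 18*r^4 + 27*sqrt(2)*r^4/2 - 81*sqrt(2)*r^3 - 102*r^3 + 27*sqrt(2)*r^2 + 612*r^2 - 162*sqrt(2)*r + 84*r - 504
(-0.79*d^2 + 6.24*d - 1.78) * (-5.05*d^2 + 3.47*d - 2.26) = 3.9895*d^4 - 34.2533*d^3 + 32.4272*d^2 - 20.279*d + 4.0228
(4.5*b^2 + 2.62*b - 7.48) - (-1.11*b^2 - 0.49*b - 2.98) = 5.61*b^2 + 3.11*b - 4.5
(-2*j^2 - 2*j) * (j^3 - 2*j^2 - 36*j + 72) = -2*j^5 + 2*j^4 + 76*j^3 - 72*j^2 - 144*j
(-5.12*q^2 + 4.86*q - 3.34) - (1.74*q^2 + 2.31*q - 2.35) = -6.86*q^2 + 2.55*q - 0.99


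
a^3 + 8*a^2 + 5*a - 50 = (a - 2)*(a + 5)^2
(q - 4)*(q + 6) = q^2 + 2*q - 24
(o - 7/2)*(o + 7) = o^2 + 7*o/2 - 49/2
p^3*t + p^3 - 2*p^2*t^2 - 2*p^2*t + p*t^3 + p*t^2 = (-p + t)^2*(p*t + p)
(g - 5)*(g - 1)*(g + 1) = g^3 - 5*g^2 - g + 5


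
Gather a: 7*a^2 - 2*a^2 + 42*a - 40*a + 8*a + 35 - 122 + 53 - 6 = 5*a^2 + 10*a - 40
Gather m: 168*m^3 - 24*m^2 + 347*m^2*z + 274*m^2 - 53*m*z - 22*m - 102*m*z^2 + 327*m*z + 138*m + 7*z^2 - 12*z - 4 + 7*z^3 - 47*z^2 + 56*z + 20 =168*m^3 + m^2*(347*z + 250) + m*(-102*z^2 + 274*z + 116) + 7*z^3 - 40*z^2 + 44*z + 16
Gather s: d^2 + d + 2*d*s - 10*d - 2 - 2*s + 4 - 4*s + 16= d^2 - 9*d + s*(2*d - 6) + 18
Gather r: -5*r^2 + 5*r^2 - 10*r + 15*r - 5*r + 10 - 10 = 0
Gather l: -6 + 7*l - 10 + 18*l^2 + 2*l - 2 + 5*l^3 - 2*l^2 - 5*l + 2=5*l^3 + 16*l^2 + 4*l - 16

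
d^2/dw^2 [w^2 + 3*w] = 2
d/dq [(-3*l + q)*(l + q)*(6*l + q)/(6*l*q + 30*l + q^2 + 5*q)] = (3*l^2 - 10*l + q^2 + 10*q)/(q^2 + 10*q + 25)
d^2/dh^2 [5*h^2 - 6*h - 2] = 10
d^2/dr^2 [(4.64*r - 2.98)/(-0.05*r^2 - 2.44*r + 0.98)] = (-(0.1*r + 2.44)*(0.2*r + 4.88)*(4.64*r - 2.98) + (1.392*r + 22.3452)*(0.05*r^2 + 2.44*r - 0.98))/(0.05*r^2 + 2.44*r - 0.98)^3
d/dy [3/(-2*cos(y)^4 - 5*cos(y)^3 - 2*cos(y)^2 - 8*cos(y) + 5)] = -3*(10*cos(y) + 15*cos(2*y)/2 + 2*cos(3*y) + 31/2)*sin(y)/(2*cos(y)^4 + 5*cos(y)^3 + 2*cos(y)^2 + 8*cos(y) - 5)^2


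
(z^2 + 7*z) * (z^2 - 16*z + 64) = z^4 - 9*z^3 - 48*z^2 + 448*z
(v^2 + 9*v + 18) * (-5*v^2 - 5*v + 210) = -5*v^4 - 50*v^3 + 75*v^2 + 1800*v + 3780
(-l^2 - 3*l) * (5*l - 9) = -5*l^3 - 6*l^2 + 27*l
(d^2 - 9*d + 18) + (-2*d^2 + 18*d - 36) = -d^2 + 9*d - 18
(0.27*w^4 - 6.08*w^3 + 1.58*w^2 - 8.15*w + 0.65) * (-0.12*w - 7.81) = -0.0324*w^5 - 1.3791*w^4 + 47.2952*w^3 - 11.3618*w^2 + 63.5735*w - 5.0765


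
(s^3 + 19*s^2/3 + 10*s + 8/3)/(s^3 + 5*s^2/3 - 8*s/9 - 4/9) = 3*(s + 4)/(3*s - 2)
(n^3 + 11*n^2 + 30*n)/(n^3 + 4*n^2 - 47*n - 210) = n/(n - 7)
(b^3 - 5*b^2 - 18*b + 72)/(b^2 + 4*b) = b - 9 + 18/b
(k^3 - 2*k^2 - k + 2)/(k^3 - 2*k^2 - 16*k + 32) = (k^2 - 1)/(k^2 - 16)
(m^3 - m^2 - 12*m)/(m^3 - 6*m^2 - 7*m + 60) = m/(m - 5)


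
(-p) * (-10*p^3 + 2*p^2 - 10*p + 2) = 10*p^4 - 2*p^3 + 10*p^2 - 2*p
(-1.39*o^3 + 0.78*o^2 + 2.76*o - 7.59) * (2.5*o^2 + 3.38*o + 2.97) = -3.475*o^5 - 2.7482*o^4 + 5.4081*o^3 - 7.3296*o^2 - 17.457*o - 22.5423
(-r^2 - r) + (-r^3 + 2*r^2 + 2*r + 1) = -r^3 + r^2 + r + 1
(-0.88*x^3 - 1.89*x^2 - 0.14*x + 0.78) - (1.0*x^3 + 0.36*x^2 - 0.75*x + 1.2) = -1.88*x^3 - 2.25*x^2 + 0.61*x - 0.42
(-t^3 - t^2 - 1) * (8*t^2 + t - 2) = -8*t^5 - 9*t^4 + t^3 - 6*t^2 - t + 2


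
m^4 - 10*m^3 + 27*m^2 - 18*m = m*(m - 6)*(m - 3)*(m - 1)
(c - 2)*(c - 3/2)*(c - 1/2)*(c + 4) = c^4 - 45*c^2/4 + 35*c/2 - 6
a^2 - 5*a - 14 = (a - 7)*(a + 2)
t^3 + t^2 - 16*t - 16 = (t - 4)*(t + 1)*(t + 4)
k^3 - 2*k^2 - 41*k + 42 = (k - 7)*(k - 1)*(k + 6)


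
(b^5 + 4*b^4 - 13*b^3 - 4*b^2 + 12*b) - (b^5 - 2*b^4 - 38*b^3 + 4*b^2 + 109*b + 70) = 6*b^4 + 25*b^3 - 8*b^2 - 97*b - 70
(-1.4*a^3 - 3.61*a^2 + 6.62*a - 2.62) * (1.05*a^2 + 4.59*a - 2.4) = -1.47*a^5 - 10.2165*a^4 - 6.2589*a^3 + 36.2988*a^2 - 27.9138*a + 6.288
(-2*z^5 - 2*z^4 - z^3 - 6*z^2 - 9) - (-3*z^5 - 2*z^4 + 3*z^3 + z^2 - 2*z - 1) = z^5 - 4*z^3 - 7*z^2 + 2*z - 8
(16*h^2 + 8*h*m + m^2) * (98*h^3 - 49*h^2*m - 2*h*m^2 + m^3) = 1568*h^5 - 326*h^3*m^2 - 49*h^2*m^3 + 6*h*m^4 + m^5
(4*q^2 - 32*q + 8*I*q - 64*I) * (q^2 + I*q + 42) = 4*q^4 - 32*q^3 + 12*I*q^3 + 160*q^2 - 96*I*q^2 - 1280*q + 336*I*q - 2688*I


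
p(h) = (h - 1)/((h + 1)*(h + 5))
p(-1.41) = 1.64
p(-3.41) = 1.15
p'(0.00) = 0.44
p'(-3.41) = -0.51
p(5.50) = 0.07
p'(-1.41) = 2.86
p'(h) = -(h - 1)/((h + 1)*(h + 5)^2) - (h - 1)/((h + 1)^2*(h + 5)) + 1/((h + 1)*(h + 5))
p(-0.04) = -0.22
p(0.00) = -0.20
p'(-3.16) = -0.34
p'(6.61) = -0.00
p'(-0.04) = 0.48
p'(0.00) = 0.44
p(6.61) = 0.06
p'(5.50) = -0.00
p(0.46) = -0.07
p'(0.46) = 0.18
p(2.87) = 0.06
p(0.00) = -0.20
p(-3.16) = 1.05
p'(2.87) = 0.01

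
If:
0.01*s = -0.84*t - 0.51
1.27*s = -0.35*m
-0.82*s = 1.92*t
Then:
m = -5.31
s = 1.46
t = -0.62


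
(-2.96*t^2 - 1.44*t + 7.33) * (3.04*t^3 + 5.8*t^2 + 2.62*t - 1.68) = -8.9984*t^5 - 21.5456*t^4 + 6.176*t^3 + 43.714*t^2 + 21.6238*t - 12.3144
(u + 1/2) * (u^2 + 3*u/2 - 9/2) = u^3 + 2*u^2 - 15*u/4 - 9/4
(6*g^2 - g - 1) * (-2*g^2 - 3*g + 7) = -12*g^4 - 16*g^3 + 47*g^2 - 4*g - 7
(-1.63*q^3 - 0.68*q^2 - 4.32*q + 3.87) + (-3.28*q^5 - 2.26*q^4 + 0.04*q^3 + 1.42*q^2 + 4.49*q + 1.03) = -3.28*q^5 - 2.26*q^4 - 1.59*q^3 + 0.74*q^2 + 0.17*q + 4.9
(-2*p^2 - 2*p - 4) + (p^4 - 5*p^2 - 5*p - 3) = p^4 - 7*p^2 - 7*p - 7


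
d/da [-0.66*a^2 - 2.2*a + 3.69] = -1.32*a - 2.2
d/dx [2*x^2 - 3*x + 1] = 4*x - 3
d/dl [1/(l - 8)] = -1/(l - 8)^2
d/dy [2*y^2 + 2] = 4*y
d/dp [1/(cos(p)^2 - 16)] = 2*sin(p)*cos(p)/(cos(p)^2 - 16)^2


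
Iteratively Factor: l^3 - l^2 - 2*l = (l - 2)*(l^2 + l) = (l - 2)*(l + 1)*(l)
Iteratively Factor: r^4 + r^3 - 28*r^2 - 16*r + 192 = (r + 4)*(r^3 - 3*r^2 - 16*r + 48) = (r + 4)^2*(r^2 - 7*r + 12) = (r - 4)*(r + 4)^2*(r - 3)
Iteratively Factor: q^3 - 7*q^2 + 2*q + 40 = (q - 5)*(q^2 - 2*q - 8) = (q - 5)*(q - 4)*(q + 2)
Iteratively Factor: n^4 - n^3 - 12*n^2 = (n + 3)*(n^3 - 4*n^2) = (n - 4)*(n + 3)*(n^2) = n*(n - 4)*(n + 3)*(n)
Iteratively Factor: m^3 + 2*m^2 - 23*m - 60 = (m + 3)*(m^2 - m - 20) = (m - 5)*(m + 3)*(m + 4)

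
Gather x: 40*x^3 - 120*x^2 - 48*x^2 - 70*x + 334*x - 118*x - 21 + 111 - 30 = 40*x^3 - 168*x^2 + 146*x + 60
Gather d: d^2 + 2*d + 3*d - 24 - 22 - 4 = d^2 + 5*d - 50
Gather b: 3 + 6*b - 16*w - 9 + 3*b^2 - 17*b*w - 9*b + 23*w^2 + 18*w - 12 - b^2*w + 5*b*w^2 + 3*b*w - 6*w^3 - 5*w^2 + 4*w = b^2*(3 - w) + b*(5*w^2 - 14*w - 3) - 6*w^3 + 18*w^2 + 6*w - 18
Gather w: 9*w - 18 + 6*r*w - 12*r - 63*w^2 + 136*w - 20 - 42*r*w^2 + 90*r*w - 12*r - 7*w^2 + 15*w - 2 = -24*r + w^2*(-42*r - 70) + w*(96*r + 160) - 40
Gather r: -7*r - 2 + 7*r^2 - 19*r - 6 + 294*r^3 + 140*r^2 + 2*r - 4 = 294*r^3 + 147*r^2 - 24*r - 12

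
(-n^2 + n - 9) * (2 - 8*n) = 8*n^3 - 10*n^2 + 74*n - 18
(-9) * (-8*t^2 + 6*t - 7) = 72*t^2 - 54*t + 63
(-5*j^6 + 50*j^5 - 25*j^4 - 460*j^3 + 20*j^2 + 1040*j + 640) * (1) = -5*j^6 + 50*j^5 - 25*j^4 - 460*j^3 + 20*j^2 + 1040*j + 640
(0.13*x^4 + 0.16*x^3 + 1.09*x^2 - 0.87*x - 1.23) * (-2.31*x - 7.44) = -0.3003*x^5 - 1.3368*x^4 - 3.7083*x^3 - 6.0999*x^2 + 9.3141*x + 9.1512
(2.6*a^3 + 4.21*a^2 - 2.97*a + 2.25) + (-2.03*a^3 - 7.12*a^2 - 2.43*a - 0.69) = 0.57*a^3 - 2.91*a^2 - 5.4*a + 1.56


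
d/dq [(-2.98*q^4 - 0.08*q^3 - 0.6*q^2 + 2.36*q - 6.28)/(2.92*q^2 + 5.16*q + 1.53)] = (-17.4032*q^5 - 46.364*q^4 - 19.0632*q^3 - 10.3544*q^2 + 34.8392*q + 36.0156)/(8.5264*q^4 + 30.1344*q^3 + 35.5608*q^2 + 15.7896*q + 2.3409)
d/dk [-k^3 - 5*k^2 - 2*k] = -3*k^2 - 10*k - 2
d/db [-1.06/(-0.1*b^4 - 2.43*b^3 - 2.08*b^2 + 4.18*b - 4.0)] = (-0.424*b^3 - 7.7274*b^2 - 4.4096*b + 4.4308)/(0.1*b^4 + 2.43*b^3 + 2.08*b^2 - 4.18*b + 4.0)^2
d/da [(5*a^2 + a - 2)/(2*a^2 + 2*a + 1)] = (8*a^2 + 18*a + 5)/(4*a^4 + 8*a^3 + 8*a^2 + 4*a + 1)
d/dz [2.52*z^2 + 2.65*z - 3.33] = 5.04*z + 2.65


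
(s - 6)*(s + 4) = s^2 - 2*s - 24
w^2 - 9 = (w - 3)*(w + 3)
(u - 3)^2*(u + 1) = u^3 - 5*u^2 + 3*u + 9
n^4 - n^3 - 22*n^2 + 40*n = n*(n - 4)*(n - 2)*(n + 5)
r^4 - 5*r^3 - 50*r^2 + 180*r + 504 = (r - 7)*(r - 6)*(r + 2)*(r + 6)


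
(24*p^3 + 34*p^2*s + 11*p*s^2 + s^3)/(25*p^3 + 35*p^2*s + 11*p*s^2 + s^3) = (24*p^2 + 10*p*s + s^2)/(25*p^2 + 10*p*s + s^2)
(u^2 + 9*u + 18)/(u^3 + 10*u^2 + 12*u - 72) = (u + 3)/(u^2 + 4*u - 12)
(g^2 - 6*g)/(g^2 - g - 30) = g/(g + 5)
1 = 1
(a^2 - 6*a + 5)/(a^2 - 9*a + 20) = (a - 1)/(a - 4)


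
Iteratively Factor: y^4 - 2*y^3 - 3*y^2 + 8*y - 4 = (y - 2)*(y^3 - 3*y + 2) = (y - 2)*(y - 1)*(y^2 + y - 2) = (y - 2)*(y - 1)*(y + 2)*(y - 1)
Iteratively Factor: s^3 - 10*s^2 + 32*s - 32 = (s - 2)*(s^2 - 8*s + 16) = (s - 4)*(s - 2)*(s - 4)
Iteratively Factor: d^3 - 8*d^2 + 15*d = (d - 5)*(d^2 - 3*d) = (d - 5)*(d - 3)*(d)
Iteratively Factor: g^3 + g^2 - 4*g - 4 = (g + 2)*(g^2 - g - 2) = (g - 2)*(g + 2)*(g + 1)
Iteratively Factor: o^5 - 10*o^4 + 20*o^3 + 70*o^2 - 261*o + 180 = (o - 4)*(o^4 - 6*o^3 - 4*o^2 + 54*o - 45) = (o - 4)*(o - 1)*(o^3 - 5*o^2 - 9*o + 45) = (o - 4)*(o - 3)*(o - 1)*(o^2 - 2*o - 15) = (o - 5)*(o - 4)*(o - 3)*(o - 1)*(o + 3)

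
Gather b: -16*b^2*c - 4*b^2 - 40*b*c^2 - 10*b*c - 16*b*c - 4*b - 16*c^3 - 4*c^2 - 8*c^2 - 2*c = b^2*(-16*c - 4) + b*(-40*c^2 - 26*c - 4) - 16*c^3 - 12*c^2 - 2*c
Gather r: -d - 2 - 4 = -d - 6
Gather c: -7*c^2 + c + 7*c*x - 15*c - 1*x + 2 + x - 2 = -7*c^2 + c*(7*x - 14)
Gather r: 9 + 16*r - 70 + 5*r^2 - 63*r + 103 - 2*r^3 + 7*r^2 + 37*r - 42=-2*r^3 + 12*r^2 - 10*r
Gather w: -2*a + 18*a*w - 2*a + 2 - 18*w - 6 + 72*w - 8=-4*a + w*(18*a + 54) - 12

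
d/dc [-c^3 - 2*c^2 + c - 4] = -3*c^2 - 4*c + 1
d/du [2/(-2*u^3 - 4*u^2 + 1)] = 4*u*(3*u + 4)/(2*u^3 + 4*u^2 - 1)^2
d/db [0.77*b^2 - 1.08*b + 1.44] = 1.54*b - 1.08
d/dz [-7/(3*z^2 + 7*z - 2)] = 7*(6*z + 7)/(3*z^2 + 7*z - 2)^2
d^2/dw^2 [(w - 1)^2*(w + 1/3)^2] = 12*w^2 - 8*w - 4/9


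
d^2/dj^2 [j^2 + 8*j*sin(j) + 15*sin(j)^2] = -8*j*sin(j) - 60*sin(j)^2 + 16*cos(j) + 32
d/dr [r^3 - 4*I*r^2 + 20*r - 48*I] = 3*r^2 - 8*I*r + 20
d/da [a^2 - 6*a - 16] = 2*a - 6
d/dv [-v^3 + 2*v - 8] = 2 - 3*v^2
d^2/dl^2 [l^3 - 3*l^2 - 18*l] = 6*l - 6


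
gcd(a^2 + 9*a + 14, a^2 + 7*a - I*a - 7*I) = a + 7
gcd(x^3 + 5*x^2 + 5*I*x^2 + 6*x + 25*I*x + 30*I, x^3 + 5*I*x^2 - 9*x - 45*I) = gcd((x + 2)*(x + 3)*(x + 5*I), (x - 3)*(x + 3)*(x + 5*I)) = x^2 + x*(3 + 5*I) + 15*I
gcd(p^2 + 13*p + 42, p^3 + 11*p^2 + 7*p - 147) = p + 7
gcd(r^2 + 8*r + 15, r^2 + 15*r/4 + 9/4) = r + 3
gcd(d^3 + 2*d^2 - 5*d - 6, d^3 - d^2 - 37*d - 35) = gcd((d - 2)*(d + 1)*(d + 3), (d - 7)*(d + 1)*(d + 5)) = d + 1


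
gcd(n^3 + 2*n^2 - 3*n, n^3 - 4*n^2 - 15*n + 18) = n^2 + 2*n - 3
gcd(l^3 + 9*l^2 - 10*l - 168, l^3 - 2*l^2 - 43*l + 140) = l^2 + 3*l - 28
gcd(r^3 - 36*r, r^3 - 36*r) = r^3 - 36*r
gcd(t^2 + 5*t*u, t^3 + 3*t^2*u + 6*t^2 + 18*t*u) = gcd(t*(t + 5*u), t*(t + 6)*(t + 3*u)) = t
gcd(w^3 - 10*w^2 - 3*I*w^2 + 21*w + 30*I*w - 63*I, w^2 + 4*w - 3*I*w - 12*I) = w - 3*I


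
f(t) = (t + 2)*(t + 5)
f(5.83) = 84.80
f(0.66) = 15.06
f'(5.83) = 18.66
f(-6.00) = 4.00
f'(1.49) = 9.98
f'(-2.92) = 1.16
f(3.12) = 41.57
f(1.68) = 24.58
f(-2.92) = -1.91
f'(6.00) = 19.00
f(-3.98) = -2.02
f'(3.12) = 13.24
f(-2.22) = -0.61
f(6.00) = 88.00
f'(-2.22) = 2.56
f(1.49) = 22.65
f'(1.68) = 10.36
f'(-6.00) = -5.00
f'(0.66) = 8.32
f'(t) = 2*t + 7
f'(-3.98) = -0.96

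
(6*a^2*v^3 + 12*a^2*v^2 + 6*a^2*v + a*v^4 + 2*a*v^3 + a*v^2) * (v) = 6*a^2*v^4 + 12*a^2*v^3 + 6*a^2*v^2 + a*v^5 + 2*a*v^4 + a*v^3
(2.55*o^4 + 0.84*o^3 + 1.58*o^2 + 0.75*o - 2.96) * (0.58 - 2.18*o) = -5.559*o^5 - 0.3522*o^4 - 2.9572*o^3 - 0.7186*o^2 + 6.8878*o - 1.7168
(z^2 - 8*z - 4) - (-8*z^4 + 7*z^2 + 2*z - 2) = 8*z^4 - 6*z^2 - 10*z - 2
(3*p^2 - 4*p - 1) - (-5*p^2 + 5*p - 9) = 8*p^2 - 9*p + 8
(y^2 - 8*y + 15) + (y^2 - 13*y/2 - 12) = 2*y^2 - 29*y/2 + 3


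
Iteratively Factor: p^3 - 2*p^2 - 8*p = (p + 2)*(p^2 - 4*p) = (p - 4)*(p + 2)*(p)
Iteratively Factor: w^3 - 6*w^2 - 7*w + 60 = (w + 3)*(w^2 - 9*w + 20) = (w - 4)*(w + 3)*(w - 5)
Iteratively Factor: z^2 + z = (z + 1)*(z)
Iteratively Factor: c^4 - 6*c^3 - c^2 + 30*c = (c + 2)*(c^3 - 8*c^2 + 15*c) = c*(c + 2)*(c^2 - 8*c + 15) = c*(c - 3)*(c + 2)*(c - 5)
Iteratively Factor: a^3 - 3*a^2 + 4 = (a - 2)*(a^2 - a - 2) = (a - 2)^2*(a + 1)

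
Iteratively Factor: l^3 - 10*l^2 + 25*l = (l)*(l^2 - 10*l + 25) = l*(l - 5)*(l - 5)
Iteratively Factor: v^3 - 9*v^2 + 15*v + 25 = (v - 5)*(v^2 - 4*v - 5) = (v - 5)*(v + 1)*(v - 5)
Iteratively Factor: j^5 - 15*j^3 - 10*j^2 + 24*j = (j)*(j^4 - 15*j^2 - 10*j + 24) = j*(j - 1)*(j^3 + j^2 - 14*j - 24) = j*(j - 4)*(j - 1)*(j^2 + 5*j + 6) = j*(j - 4)*(j - 1)*(j + 3)*(j + 2)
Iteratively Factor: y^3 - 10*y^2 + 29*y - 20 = (y - 5)*(y^2 - 5*y + 4) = (y - 5)*(y - 4)*(y - 1)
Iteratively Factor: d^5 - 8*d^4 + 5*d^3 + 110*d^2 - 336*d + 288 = (d - 2)*(d^4 - 6*d^3 - 7*d^2 + 96*d - 144) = (d - 4)*(d - 2)*(d^3 - 2*d^2 - 15*d + 36) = (d - 4)*(d - 3)*(d - 2)*(d^2 + d - 12) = (d - 4)*(d - 3)*(d - 2)*(d + 4)*(d - 3)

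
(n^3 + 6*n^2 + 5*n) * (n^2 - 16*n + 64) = n^5 - 10*n^4 - 27*n^3 + 304*n^2 + 320*n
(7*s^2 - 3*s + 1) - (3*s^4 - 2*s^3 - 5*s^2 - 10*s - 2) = -3*s^4 + 2*s^3 + 12*s^2 + 7*s + 3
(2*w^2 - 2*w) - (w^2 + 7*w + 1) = w^2 - 9*w - 1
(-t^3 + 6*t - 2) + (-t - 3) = -t^3 + 5*t - 5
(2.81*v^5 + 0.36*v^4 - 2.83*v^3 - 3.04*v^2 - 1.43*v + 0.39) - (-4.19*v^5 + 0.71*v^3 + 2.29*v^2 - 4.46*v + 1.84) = 7.0*v^5 + 0.36*v^4 - 3.54*v^3 - 5.33*v^2 + 3.03*v - 1.45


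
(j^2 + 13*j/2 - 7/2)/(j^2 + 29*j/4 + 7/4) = 2*(2*j - 1)/(4*j + 1)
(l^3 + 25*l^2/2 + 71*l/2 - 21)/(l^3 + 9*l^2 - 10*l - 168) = (l - 1/2)/(l - 4)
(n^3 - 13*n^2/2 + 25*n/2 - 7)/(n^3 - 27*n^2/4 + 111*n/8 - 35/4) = 4*(n - 1)/(4*n - 5)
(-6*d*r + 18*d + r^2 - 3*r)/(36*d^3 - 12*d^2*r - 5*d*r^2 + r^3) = (r - 3)/(-6*d^2 + d*r + r^2)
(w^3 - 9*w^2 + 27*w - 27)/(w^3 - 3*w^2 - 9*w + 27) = (w - 3)/(w + 3)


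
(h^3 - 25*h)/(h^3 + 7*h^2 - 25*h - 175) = h/(h + 7)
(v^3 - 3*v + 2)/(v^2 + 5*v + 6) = (v^2 - 2*v + 1)/(v + 3)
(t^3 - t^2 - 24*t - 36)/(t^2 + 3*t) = t - 4 - 12/t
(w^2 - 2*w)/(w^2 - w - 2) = w/(w + 1)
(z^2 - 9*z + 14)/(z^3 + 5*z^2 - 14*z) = (z - 7)/(z*(z + 7))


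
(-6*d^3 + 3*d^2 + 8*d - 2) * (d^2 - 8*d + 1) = -6*d^5 + 51*d^4 - 22*d^3 - 63*d^2 + 24*d - 2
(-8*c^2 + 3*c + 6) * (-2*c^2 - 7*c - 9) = 16*c^4 + 50*c^3 + 39*c^2 - 69*c - 54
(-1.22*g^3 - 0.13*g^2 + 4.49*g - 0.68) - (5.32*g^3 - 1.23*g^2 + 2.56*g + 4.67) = -6.54*g^3 + 1.1*g^2 + 1.93*g - 5.35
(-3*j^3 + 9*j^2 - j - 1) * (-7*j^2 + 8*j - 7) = 21*j^5 - 87*j^4 + 100*j^3 - 64*j^2 - j + 7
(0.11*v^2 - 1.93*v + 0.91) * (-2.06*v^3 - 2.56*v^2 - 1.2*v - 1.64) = -0.2266*v^5 + 3.6942*v^4 + 2.9342*v^3 - 0.194*v^2 + 2.0732*v - 1.4924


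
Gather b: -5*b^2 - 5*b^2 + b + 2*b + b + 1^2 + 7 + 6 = -10*b^2 + 4*b + 14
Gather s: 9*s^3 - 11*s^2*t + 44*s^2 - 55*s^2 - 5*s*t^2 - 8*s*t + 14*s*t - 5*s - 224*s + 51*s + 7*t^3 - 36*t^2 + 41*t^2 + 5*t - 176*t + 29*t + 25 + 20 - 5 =9*s^3 + s^2*(-11*t - 11) + s*(-5*t^2 + 6*t - 178) + 7*t^3 + 5*t^2 - 142*t + 40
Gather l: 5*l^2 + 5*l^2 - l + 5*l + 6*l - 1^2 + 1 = 10*l^2 + 10*l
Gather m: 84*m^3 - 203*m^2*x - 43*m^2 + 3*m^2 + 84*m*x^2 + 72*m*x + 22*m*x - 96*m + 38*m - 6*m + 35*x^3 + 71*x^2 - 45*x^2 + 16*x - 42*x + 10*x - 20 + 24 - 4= 84*m^3 + m^2*(-203*x - 40) + m*(84*x^2 + 94*x - 64) + 35*x^3 + 26*x^2 - 16*x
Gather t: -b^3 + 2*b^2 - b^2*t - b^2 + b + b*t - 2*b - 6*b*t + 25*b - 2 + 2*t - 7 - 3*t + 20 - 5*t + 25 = -b^3 + b^2 + 24*b + t*(-b^2 - 5*b - 6) + 36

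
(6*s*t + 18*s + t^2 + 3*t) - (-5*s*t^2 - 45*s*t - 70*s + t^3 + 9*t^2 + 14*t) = 5*s*t^2 + 51*s*t + 88*s - t^3 - 8*t^2 - 11*t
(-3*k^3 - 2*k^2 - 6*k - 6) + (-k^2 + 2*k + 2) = -3*k^3 - 3*k^2 - 4*k - 4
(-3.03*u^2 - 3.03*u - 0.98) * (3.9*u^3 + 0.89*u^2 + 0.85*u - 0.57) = -11.817*u^5 - 14.5137*u^4 - 9.0942*u^3 - 1.7206*u^2 + 0.8941*u + 0.5586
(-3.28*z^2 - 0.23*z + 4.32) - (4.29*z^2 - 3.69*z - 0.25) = -7.57*z^2 + 3.46*z + 4.57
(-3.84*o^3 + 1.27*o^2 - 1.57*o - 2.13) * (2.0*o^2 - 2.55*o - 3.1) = -7.68*o^5 + 12.332*o^4 + 5.5255*o^3 - 4.1935*o^2 + 10.2985*o + 6.603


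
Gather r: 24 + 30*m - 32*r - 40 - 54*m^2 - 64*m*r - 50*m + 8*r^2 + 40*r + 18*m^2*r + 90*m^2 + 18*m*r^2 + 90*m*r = 36*m^2 - 20*m + r^2*(18*m + 8) + r*(18*m^2 + 26*m + 8) - 16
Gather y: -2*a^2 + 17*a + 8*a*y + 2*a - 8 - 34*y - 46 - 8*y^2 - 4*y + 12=-2*a^2 + 19*a - 8*y^2 + y*(8*a - 38) - 42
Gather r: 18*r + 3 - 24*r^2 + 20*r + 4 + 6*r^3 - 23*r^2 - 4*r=6*r^3 - 47*r^2 + 34*r + 7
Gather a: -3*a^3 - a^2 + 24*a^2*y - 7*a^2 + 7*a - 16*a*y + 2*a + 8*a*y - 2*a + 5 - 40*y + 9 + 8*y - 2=-3*a^3 + a^2*(24*y - 8) + a*(7 - 8*y) - 32*y + 12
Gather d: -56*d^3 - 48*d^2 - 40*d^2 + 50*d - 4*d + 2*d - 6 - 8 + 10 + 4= -56*d^3 - 88*d^2 + 48*d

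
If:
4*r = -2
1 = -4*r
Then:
No Solution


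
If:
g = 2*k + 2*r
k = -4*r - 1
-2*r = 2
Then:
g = 4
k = 3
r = -1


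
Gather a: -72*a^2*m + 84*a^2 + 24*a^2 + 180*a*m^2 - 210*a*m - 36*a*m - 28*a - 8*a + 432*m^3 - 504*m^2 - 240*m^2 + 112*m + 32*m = a^2*(108 - 72*m) + a*(180*m^2 - 246*m - 36) + 432*m^3 - 744*m^2 + 144*m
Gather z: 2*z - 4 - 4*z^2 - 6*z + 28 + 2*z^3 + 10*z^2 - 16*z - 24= 2*z^3 + 6*z^2 - 20*z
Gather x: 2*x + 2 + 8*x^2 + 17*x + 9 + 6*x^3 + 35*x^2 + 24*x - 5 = 6*x^3 + 43*x^2 + 43*x + 6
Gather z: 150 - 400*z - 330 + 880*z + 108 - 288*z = 192*z - 72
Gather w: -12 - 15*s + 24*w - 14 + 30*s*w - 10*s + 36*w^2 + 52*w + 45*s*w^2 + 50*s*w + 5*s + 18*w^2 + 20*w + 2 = -20*s + w^2*(45*s + 54) + w*(80*s + 96) - 24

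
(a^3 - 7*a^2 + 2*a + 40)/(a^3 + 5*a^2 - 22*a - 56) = (a - 5)/(a + 7)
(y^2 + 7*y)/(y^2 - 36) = y*(y + 7)/(y^2 - 36)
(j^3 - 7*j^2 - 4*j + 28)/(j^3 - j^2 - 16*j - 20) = (j^2 - 9*j + 14)/(j^2 - 3*j - 10)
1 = 1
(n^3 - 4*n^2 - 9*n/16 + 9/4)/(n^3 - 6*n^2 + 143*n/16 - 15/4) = (4*n + 3)/(4*n - 5)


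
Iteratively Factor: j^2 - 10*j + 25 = (j - 5)*(j - 5)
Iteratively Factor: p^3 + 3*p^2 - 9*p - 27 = (p - 3)*(p^2 + 6*p + 9) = (p - 3)*(p + 3)*(p + 3)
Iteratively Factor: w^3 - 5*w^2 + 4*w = (w)*(w^2 - 5*w + 4) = w*(w - 4)*(w - 1)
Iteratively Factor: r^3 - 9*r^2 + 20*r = (r - 5)*(r^2 - 4*r) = r*(r - 5)*(r - 4)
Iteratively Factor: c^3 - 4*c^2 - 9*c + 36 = (c - 3)*(c^2 - c - 12) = (c - 3)*(c + 3)*(c - 4)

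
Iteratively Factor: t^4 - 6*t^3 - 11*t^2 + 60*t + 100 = (t - 5)*(t^3 - t^2 - 16*t - 20) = (t - 5)^2*(t^2 + 4*t + 4) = (t - 5)^2*(t + 2)*(t + 2)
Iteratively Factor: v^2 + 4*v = (v + 4)*(v)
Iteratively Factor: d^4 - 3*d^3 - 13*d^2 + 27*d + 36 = (d + 1)*(d^3 - 4*d^2 - 9*d + 36) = (d + 1)*(d + 3)*(d^2 - 7*d + 12) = (d - 3)*(d + 1)*(d + 3)*(d - 4)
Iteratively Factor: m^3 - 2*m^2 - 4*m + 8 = (m - 2)*(m^2 - 4) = (m - 2)^2*(m + 2)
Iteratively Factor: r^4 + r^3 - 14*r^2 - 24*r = (r - 4)*(r^3 + 5*r^2 + 6*r) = (r - 4)*(r + 2)*(r^2 + 3*r) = r*(r - 4)*(r + 2)*(r + 3)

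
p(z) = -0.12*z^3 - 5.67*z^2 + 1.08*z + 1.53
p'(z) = -0.36*z^2 - 11.34*z + 1.08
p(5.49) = -183.29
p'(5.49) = -72.03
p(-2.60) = -37.50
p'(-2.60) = 28.13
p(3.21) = -57.40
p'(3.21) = -39.03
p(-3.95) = -83.81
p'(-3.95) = 40.26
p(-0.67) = -1.70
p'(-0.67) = 8.52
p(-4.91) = -126.26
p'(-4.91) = 48.08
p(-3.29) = -59.12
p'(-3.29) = 34.49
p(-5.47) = -154.39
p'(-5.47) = 52.34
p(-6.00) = -183.15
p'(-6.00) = 56.16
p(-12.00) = -620.55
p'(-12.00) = 85.32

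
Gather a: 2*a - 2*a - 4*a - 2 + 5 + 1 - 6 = -4*a - 2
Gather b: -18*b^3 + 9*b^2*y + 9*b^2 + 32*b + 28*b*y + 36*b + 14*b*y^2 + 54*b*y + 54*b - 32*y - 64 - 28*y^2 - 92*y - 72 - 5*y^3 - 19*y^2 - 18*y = -18*b^3 + b^2*(9*y + 9) + b*(14*y^2 + 82*y + 122) - 5*y^3 - 47*y^2 - 142*y - 136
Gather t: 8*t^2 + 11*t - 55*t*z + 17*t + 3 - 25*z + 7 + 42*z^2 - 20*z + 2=8*t^2 + t*(28 - 55*z) + 42*z^2 - 45*z + 12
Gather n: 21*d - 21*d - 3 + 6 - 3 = 0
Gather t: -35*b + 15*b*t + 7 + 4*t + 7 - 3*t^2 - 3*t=-35*b - 3*t^2 + t*(15*b + 1) + 14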